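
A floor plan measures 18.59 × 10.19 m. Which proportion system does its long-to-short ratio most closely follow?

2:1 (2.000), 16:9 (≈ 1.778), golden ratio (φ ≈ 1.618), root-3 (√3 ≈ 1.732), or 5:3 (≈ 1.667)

16:9

18.59/10.19 ≈ 1.824. Nearest candidates are 16:9 (1.778, off by 0.046) and root-3 (1.732, off by 0.092).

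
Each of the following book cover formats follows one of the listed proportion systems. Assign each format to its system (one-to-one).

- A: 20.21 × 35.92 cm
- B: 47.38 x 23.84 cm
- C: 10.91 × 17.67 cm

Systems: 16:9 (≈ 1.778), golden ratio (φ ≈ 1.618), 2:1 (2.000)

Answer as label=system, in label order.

A = 35.92/20.21 ≈ 1.777 → 16:9 (1.778)
B = 47.38/23.84 ≈ 1.987 → 2:1 (2.000)
C = 17.67/10.91 ≈ 1.620 → golden ratio (1.618)

A=16:9, B=2:1, C=golden ratio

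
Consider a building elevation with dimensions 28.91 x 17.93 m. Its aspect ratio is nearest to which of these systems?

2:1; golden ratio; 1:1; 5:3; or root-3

Ratio = 28.91 / 17.93 ≈ 1.612.
Distances: 2:1 2.000 (Δ 0.388); golden ratio 1.618 (Δ 0.006); 1:1 1.000 (Δ 0.612); 5:3 1.667 (Δ 0.055); root-3 1.732 (Δ 0.120).

golden ratio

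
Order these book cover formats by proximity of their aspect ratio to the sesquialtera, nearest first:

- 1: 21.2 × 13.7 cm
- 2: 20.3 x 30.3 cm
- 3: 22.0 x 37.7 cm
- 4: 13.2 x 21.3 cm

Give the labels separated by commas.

2, 1, 4, 3

Ratios: 1 = 21.2 / 13.7 ≈ 1.547; 2 = 30.3 / 20.3 ≈ 1.493; 3 = 37.7 / 22.0 ≈ 1.714; 4 = 21.3 / 13.2 ≈ 1.614.
|Δ from 1.500|: 1 0.047; 2 0.007; 3 0.214; 4 0.114.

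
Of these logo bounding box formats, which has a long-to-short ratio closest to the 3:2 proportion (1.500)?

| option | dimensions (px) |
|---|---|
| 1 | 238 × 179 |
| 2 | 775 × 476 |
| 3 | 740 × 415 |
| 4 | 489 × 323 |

Ratios (long/short): 1 ≈ 1.330; 2 ≈ 1.628; 3 ≈ 1.783; 4 ≈ 1.514.
3:2 ≈ 1.500; option 4 is nearest (Δ 0.014).

4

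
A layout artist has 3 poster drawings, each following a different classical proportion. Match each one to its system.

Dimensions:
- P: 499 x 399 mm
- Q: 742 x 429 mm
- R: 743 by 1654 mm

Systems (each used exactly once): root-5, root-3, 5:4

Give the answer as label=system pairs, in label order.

Ratios: P ≈ 1.251; Q ≈ 1.730; R ≈ 2.226.
Targets: root-5 ≈ 2.236; root-3 ≈ 1.732; 5:4 ≈ 1.250.

P=5:4, Q=root-3, R=root-5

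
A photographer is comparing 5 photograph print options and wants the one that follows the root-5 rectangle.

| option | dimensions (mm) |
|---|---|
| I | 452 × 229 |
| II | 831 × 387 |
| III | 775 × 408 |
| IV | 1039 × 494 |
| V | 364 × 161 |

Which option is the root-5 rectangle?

V

Target root-5 ≈ 2.236.
I: 1.974 (Δ0.262)  II: 2.147 (Δ0.089)  III: 1.900 (Δ0.336)  IV: 2.103 (Δ0.133)  V: 2.261 (Δ0.025)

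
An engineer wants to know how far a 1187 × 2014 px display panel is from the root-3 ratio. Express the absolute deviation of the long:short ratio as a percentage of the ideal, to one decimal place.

Ratio = 2014 / 1187 ≈ 1.6967.
Ideal root-3 ≈ 1.7321. |1.6967 − 1.7321| / 1.7321 ≈ 2.04% → 2.0%.

2.0%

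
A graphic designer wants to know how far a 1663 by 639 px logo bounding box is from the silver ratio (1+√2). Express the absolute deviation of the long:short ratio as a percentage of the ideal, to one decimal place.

Ratio = 1663 / 639 ≈ 2.6025.
Ideal silver ratio ≈ 2.4142. |2.6025 − 2.4142| / 2.4142 ≈ 7.80% → 7.8%.

7.8%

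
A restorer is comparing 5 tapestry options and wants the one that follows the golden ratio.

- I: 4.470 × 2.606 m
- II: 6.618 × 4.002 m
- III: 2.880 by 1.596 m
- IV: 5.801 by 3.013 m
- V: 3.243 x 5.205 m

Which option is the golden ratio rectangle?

V

Target golden ratio ≈ 1.618.
I: 1.715 (Δ0.097)  II: 1.654 (Δ0.036)  III: 1.805 (Δ0.187)  IV: 1.925 (Δ0.307)  V: 1.605 (Δ0.013)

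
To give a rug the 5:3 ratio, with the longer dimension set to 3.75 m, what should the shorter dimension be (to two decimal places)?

5:3 ≈ 1.66667.
Shorter side = 3.75 ÷ 1.66667 ≈ 2.2500 → 2.25 m.

2.25 m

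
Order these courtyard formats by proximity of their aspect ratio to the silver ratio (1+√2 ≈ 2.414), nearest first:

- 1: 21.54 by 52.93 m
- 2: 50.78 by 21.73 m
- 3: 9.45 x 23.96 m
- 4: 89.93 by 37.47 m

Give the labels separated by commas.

4, 1, 2, 3

1: 52.93/21.54 ≈ 2.457 → |2.457 − 2.414| = 0.043
2: 50.78/21.73 ≈ 2.337 → |2.337 − 2.414| = 0.077
3: 23.96/9.45 ≈ 2.535 → |2.535 − 2.414| = 0.121
4: 89.93/37.47 ≈ 2.400 → |2.400 − 2.414| = 0.014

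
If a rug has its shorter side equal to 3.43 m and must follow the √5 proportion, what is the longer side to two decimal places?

7.67 m

root-5 ≈ 2.23607.
Longer side = 3.43 × 2.23607 ≈ 7.6697 → 7.67 m.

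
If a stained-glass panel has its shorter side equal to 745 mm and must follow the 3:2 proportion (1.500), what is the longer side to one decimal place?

3:2 = 1.50000.
Longer side = 745 × 1.50000 ≈ 1117.500 → 1117.5 mm.

1117.5 mm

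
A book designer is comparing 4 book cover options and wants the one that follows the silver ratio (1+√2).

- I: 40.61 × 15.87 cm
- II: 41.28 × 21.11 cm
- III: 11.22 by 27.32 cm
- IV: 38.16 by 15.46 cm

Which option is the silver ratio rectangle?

III

Target silver ratio ≈ 2.414.
I: 2.559 (Δ0.145)  II: 1.955 (Δ0.459)  III: 2.435 (Δ0.021)  IV: 2.468 (Δ0.054)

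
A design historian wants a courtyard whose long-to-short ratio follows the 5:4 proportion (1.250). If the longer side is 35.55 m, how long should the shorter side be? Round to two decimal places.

5:4 = 1.25000.
Shorter side = 35.55 ÷ 1.25000 ≈ 28.4400 → 28.44 m.

28.44 m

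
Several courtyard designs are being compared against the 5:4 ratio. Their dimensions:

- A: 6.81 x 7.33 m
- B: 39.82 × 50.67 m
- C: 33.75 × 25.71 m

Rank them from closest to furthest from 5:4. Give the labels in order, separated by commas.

B, C, A

Ratios: A = 7.33 / 6.81 ≈ 1.076; B = 50.67 / 39.82 ≈ 1.272; C = 33.75 / 25.71 ≈ 1.313.
|Δ from 1.250|: A 0.174; B 0.022; C 0.063.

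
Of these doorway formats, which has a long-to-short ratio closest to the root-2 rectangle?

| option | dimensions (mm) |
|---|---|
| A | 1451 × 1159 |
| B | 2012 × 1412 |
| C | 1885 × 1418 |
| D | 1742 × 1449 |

Ratios (long/short): A ≈ 1.252; B ≈ 1.425; C ≈ 1.329; D ≈ 1.202.
root-2 ≈ 1.414; option B is nearest (Δ 0.011).

B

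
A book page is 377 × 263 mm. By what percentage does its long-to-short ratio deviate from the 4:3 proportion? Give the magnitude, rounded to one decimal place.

7.5%

Ratio = 377 / 263 ≈ 1.4335.
Ideal 4:3 ≈ 1.3333. |1.4335 − 1.3333| / 1.3333 ≈ 7.52% → 7.5%.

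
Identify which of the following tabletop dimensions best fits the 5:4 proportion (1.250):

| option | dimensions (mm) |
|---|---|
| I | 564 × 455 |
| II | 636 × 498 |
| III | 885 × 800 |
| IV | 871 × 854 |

Ratios (long/short): I ≈ 1.240; II ≈ 1.277; III ≈ 1.106; IV ≈ 1.020.
5:4 ≈ 1.250; option I is nearest (Δ 0.010).

I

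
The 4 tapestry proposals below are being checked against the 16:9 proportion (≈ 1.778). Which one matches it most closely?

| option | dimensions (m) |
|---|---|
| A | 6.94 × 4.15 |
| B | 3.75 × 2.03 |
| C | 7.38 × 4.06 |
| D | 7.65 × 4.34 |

Ratios (long/short): A ≈ 1.672; B ≈ 1.847; C ≈ 1.818; D ≈ 1.763.
16:9 ≈ 1.778; option D is nearest (Δ 0.015).

D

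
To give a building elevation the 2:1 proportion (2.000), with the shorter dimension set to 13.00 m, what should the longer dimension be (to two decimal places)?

26.00 m

2:1 = 2.00000.
Longer side = 13.00 × 2.00000 ≈ 26.0000 → 26.00 m.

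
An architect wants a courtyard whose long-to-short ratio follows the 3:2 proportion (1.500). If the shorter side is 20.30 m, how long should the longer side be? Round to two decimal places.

30.45 m

3:2 = 1.50000.
Longer side = 20.30 × 1.50000 ≈ 30.4500 → 30.45 m.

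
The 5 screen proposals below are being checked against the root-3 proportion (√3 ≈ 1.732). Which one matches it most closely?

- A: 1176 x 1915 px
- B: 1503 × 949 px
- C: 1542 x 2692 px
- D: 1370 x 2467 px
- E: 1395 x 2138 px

Target root-3 ≈ 1.732.
A: 1.628 (Δ0.104)  B: 1.584 (Δ0.148)  C: 1.746 (Δ0.014)  D: 1.801 (Δ0.069)  E: 1.533 (Δ0.199)

C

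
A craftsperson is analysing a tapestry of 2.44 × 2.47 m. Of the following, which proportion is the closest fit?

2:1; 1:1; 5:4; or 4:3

2.47/2.44 ≈ 1.012. Nearest candidates are 1:1 (1.000, off by 0.012) and 5:4 (1.250, off by 0.238).

1:1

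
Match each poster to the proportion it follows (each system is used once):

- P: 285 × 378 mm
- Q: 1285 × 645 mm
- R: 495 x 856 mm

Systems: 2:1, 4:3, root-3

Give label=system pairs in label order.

P = 378/285 ≈ 1.326 → 4:3 (1.333)
Q = 1285/645 ≈ 1.992 → 2:1 (2.000)
R = 856/495 ≈ 1.729 → root-3 (1.732)

P=4:3, Q=2:1, R=root-3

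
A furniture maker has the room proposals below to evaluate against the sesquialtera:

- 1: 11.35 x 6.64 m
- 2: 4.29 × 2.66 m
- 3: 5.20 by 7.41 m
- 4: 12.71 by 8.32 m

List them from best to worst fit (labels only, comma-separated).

Ratios: 1 = 11.35 / 6.64 ≈ 1.709; 2 = 4.29 / 2.66 ≈ 1.613; 3 = 7.41 / 5.20 ≈ 1.425; 4 = 12.71 / 8.32 ≈ 1.528.
|Δ from 1.500|: 1 0.209; 2 0.113; 3 0.075; 4 0.028.

4, 3, 2, 1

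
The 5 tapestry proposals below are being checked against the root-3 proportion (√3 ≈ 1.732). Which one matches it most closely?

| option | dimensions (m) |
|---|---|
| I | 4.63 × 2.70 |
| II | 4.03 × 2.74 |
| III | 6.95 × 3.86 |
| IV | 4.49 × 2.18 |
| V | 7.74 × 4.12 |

I

Target root-3 ≈ 1.732.
I: 1.715 (Δ0.017)  II: 1.471 (Δ0.261)  III: 1.801 (Δ0.069)  IV: 2.060 (Δ0.328)  V: 1.879 (Δ0.147)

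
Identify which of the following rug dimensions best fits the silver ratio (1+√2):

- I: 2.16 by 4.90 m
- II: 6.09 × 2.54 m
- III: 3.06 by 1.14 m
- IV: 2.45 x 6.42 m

II

Target silver ratio ≈ 2.414.
I: 2.269 (Δ0.145)  II: 2.398 (Δ0.016)  III: 2.684 (Δ0.270)  IV: 2.620 (Δ0.206)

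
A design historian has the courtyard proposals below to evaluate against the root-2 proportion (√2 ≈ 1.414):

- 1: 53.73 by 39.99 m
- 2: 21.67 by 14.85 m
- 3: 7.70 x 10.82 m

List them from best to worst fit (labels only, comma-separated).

3, 2, 1

1: 53.73/39.99 ≈ 1.344 → |1.344 − 1.414| = 0.070
2: 21.67/14.85 ≈ 1.459 → |1.459 − 1.414| = 0.045
3: 10.82/7.70 ≈ 1.405 → |1.405 − 1.414| = 0.009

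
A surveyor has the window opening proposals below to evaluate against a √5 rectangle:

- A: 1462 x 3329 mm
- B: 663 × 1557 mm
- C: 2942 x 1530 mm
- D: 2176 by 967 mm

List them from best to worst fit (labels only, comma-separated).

Ratios: A = 3329 / 1462 ≈ 2.277; B = 1557 / 663 ≈ 2.348; C = 2942 / 1530 ≈ 1.923; D = 2176 / 967 ≈ 2.250.
|Δ from 2.236|: A 0.041; B 0.112; C 0.313; D 0.014.

D, A, B, C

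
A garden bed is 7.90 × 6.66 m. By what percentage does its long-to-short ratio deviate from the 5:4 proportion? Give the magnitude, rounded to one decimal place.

Ratio = 7.90 / 6.66 ≈ 1.1862.
Ideal 5:4 = 1.2500. |1.1862 − 1.2500| / 1.2500 ≈ 5.10% → 5.1%.

5.1%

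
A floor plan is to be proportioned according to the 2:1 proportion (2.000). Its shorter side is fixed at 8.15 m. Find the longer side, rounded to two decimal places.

16.30 m

2:1 = 2.00000.
Longer side = 8.15 × 2.00000 ≈ 16.3000 → 16.30 m.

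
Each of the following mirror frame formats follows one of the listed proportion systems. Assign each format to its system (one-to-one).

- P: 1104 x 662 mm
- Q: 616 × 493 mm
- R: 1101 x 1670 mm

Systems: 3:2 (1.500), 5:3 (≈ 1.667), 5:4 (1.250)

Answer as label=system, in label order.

P=5:3, Q=5:4, R=3:2

P = 1104/662 ≈ 1.668 → 5:3 (1.667)
Q = 616/493 ≈ 1.249 → 5:4 (1.250)
R = 1670/1101 ≈ 1.517 → 3:2 (1.500)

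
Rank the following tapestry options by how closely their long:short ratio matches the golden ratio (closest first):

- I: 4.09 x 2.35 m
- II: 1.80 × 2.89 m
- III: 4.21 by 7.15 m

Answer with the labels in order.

I: 4.09/2.35 ≈ 1.740 → |1.740 − 1.618| = 0.122
II: 2.89/1.80 ≈ 1.606 → |1.606 − 1.618| = 0.012
III: 7.15/4.21 ≈ 1.698 → |1.698 − 1.618| = 0.080

II, III, I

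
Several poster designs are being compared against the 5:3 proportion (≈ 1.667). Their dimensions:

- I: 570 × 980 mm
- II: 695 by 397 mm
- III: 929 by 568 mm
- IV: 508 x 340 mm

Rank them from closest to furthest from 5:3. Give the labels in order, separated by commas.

I: 980/570 ≈ 1.719 → |1.719 − 1.667| = 0.052
II: 695/397 ≈ 1.751 → |1.751 − 1.667| = 0.084
III: 929/568 ≈ 1.636 → |1.636 − 1.667| = 0.031
IV: 508/340 ≈ 1.494 → |1.494 − 1.667| = 0.173

III, I, II, IV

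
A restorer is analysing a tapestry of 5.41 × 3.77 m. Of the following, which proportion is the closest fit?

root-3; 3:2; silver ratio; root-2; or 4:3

5.41/3.77 ≈ 1.435. Nearest candidates are root-2 (1.414, off by 0.021) and 3:2 (1.500, off by 0.065).

root-2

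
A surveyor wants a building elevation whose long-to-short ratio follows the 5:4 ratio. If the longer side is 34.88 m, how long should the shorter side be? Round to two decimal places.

5:4 = 1.25000.
Shorter side = 34.88 ÷ 1.25000 ≈ 27.9040 → 27.90 m.

27.90 m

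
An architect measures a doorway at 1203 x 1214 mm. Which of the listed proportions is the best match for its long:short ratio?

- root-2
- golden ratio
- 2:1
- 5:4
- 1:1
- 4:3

Ratio = 1214 / 1203 ≈ 1.009.
Distances: root-2 1.414 (Δ 0.405); golden ratio 1.618 (Δ 0.609); 2:1 2.000 (Δ 0.991); 5:4 1.250 (Δ 0.241); 1:1 1.000 (Δ 0.009); 4:3 1.333 (Δ 0.324).

1:1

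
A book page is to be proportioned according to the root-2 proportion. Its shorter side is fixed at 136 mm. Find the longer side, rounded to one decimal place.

root-2 ≈ 1.41421.
Longer side = 136 × 1.41421 ≈ 192.333 → 192.3 mm.

192.3 mm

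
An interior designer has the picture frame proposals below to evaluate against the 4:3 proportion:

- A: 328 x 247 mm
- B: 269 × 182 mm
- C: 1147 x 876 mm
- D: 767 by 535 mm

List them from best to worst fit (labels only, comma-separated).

A, C, D, B

A: 328/247 ≈ 1.328 → |1.328 − 1.333| = 0.005
B: 269/182 ≈ 1.478 → |1.478 − 1.333| = 0.145
C: 1147/876 ≈ 1.309 → |1.309 − 1.333| = 0.024
D: 767/535 ≈ 1.434 → |1.434 − 1.333| = 0.101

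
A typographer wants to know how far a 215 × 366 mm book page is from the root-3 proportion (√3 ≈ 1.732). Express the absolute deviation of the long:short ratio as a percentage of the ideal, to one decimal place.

1.7%

Ratio = 366 / 215 ≈ 1.7023.
Ideal root-3 ≈ 1.7321. |1.7023 − 1.7321| / 1.7321 ≈ 1.72% → 1.7%.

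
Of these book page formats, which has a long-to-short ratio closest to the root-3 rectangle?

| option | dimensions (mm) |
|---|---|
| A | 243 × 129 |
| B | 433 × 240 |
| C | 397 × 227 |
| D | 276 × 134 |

Target root-3 ≈ 1.732.
A: 1.884 (Δ0.152)  B: 1.804 (Δ0.072)  C: 1.749 (Δ0.017)  D: 2.060 (Δ0.328)

C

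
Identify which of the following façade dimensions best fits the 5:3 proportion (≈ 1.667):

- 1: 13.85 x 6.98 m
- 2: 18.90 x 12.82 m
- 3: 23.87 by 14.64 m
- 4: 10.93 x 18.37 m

Target 5:3 ≈ 1.667.
1: 1.984 (Δ0.317)  2: 1.474 (Δ0.193)  3: 1.630 (Δ0.037)  4: 1.681 (Δ0.014)

4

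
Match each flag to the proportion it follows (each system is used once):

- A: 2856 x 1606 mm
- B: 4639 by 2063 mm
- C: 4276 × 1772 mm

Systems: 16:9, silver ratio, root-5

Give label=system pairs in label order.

A=16:9, B=root-5, C=silver ratio

A = 2856/1606 ≈ 1.778 → 16:9 (1.778)
B = 4639/2063 ≈ 2.249 → root-5 (2.236)
C = 4276/1772 ≈ 2.413 → silver ratio (2.414)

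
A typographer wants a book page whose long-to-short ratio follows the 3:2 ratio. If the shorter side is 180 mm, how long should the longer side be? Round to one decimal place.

270.0 mm

3:2 = 1.50000.
Longer side = 180 × 1.50000 ≈ 270.000 → 270.0 mm.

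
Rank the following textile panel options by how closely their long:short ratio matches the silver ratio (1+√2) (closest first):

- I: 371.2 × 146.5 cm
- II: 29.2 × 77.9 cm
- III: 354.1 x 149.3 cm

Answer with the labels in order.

III, I, II

I: 371.2/146.5 ≈ 2.534 → |2.534 − 2.414| = 0.120
II: 77.9/29.2 ≈ 2.668 → |2.668 − 2.414| = 0.254
III: 354.1/149.3 ≈ 2.372 → |2.372 − 2.414| = 0.042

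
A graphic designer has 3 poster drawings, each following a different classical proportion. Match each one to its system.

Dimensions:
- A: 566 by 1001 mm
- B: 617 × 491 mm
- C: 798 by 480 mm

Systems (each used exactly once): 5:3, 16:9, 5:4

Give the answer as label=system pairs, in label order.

Ratios: A ≈ 1.769; B ≈ 1.257; C ≈ 1.663.
Targets: 5:3 ≈ 1.667; 16:9 ≈ 1.778; 5:4 ≈ 1.250.

A=16:9, B=5:4, C=5:3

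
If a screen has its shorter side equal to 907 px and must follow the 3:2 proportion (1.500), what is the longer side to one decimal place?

3:2 = 1.50000.
Longer side = 907 × 1.50000 ≈ 1360.500 → 1360.5 px.

1360.5 px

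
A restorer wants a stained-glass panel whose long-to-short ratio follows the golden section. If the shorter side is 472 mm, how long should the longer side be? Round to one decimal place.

763.7 mm

golden ratio ≈ 1.61803.
Longer side = 472 × 1.61803 ≈ 763.710 → 763.7 mm.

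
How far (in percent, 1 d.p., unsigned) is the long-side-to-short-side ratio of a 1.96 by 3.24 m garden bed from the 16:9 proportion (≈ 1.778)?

7.0%

Ratio = 3.24 / 1.96 ≈ 1.6531.
Ideal 16:9 ≈ 1.7778. |1.6531 − 1.7778| / 1.7778 ≈ 7.01% → 7.0%.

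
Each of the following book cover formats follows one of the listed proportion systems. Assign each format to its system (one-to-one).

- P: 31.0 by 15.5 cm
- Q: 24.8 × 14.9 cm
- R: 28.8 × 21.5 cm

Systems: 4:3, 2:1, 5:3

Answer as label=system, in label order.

Ratios: P ≈ 2.000; Q ≈ 1.664; R ≈ 1.340.
Targets: 4:3 ≈ 1.333; 2:1 ≈ 2.000; 5:3 ≈ 1.667.

P=2:1, Q=5:3, R=4:3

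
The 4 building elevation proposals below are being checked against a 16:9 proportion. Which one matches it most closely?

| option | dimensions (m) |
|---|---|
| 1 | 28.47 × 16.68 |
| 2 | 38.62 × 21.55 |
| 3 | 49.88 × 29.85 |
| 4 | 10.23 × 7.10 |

Target 16:9 ≈ 1.778.
1: 1.707 (Δ0.071)  2: 1.792 (Δ0.014)  3: 1.671 (Δ0.107)  4: 1.441 (Δ0.337)

2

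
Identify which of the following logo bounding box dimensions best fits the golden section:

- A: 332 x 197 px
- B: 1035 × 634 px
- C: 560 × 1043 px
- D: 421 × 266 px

Target golden ratio ≈ 1.618.
A: 1.685 (Δ0.067)  B: 1.632 (Δ0.014)  C: 1.863 (Δ0.245)  D: 1.583 (Δ0.035)

B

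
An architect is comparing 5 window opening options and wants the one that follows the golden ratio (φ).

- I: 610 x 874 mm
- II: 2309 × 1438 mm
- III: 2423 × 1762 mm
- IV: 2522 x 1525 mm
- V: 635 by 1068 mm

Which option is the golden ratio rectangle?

Ratios (long/short): I ≈ 1.433; II ≈ 1.606; III ≈ 1.375; IV ≈ 1.654; V ≈ 1.682.
golden ratio ≈ 1.618; option II is nearest (Δ 0.012).

II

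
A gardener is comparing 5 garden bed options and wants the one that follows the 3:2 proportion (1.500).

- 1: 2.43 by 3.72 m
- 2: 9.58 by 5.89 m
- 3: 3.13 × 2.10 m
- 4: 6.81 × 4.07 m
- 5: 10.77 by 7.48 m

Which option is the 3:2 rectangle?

3

Ratios (long/short): 1 ≈ 1.531; 2 ≈ 1.626; 3 ≈ 1.490; 4 ≈ 1.673; 5 ≈ 1.440.
3:2 ≈ 1.500; option 3 is nearest (Δ 0.010).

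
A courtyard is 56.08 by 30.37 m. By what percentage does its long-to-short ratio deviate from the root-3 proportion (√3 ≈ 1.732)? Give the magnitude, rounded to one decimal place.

Ratio = 56.08 / 30.37 ≈ 1.8466.
Ideal root-3 ≈ 1.7321. |1.8466 − 1.7321| / 1.7321 ≈ 6.61% → 6.6%.

6.6%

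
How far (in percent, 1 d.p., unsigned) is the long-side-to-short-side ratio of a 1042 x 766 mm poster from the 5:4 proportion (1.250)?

8.8%

Ratio = 1042 / 766 ≈ 1.3603.
Ideal 5:4 = 1.2500. |1.3603 − 1.2500| / 1.2500 ≈ 8.82% → 8.8%.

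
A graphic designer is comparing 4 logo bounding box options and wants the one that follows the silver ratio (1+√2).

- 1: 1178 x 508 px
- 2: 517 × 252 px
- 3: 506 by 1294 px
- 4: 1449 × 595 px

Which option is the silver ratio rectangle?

Target silver ratio ≈ 2.414.
1: 2.319 (Δ0.095)  2: 2.052 (Δ0.362)  3: 2.557 (Δ0.143)  4: 2.435 (Δ0.021)

4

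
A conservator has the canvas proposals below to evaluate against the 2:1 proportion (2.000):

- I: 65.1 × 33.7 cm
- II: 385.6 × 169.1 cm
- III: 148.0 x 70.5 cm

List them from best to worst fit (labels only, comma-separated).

I: 65.1/33.7 ≈ 1.932 → |1.932 − 2.000| = 0.068
II: 385.6/169.1 ≈ 2.280 → |2.280 − 2.000| = 0.280
III: 148.0/70.5 ≈ 2.099 → |2.099 − 2.000| = 0.099

I, III, II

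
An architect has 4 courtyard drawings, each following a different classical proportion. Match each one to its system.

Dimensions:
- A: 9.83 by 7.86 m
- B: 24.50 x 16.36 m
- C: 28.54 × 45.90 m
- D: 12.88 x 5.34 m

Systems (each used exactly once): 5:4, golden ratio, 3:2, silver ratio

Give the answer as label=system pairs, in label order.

Ratios: A ≈ 1.251; B ≈ 1.498; C ≈ 1.608; D ≈ 2.412.
Targets: 5:4 ≈ 1.250; golden ratio ≈ 1.618; 3:2 ≈ 1.500; silver ratio ≈ 2.414.

A=5:4, B=3:2, C=golden ratio, D=silver ratio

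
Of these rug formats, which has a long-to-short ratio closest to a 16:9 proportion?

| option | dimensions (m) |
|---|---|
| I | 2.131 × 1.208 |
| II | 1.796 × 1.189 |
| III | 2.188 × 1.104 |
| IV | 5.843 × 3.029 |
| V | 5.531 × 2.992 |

I

Ratios (long/short): I ≈ 1.764; II ≈ 1.511; III ≈ 1.982; IV ≈ 1.929; V ≈ 1.849.
16:9 ≈ 1.778; option I is nearest (Δ 0.014).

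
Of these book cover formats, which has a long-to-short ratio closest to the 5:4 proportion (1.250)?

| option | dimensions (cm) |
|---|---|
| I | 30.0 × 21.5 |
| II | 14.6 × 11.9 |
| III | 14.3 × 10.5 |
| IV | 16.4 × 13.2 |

IV

Target 5:4 ≈ 1.250.
I: 1.395 (Δ0.145)  II: 1.227 (Δ0.023)  III: 1.362 (Δ0.112)  IV: 1.242 (Δ0.008)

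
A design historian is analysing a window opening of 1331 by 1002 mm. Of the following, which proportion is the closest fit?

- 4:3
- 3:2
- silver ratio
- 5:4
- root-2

Ratio = 1331 / 1002 ≈ 1.328.
Distances: 4:3 1.333 (Δ 0.005); 3:2 1.500 (Δ 0.172); silver ratio 2.414 (Δ 1.086); 5:4 1.250 (Δ 0.078); root-2 1.414 (Δ 0.086).

4:3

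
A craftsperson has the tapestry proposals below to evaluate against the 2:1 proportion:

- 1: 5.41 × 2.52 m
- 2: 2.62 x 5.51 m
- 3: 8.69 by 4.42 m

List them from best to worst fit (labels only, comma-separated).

3, 2, 1

Ratios: 1 = 5.41 / 2.52 ≈ 2.147; 2 = 5.51 / 2.62 ≈ 2.103; 3 = 8.69 / 4.42 ≈ 1.966.
|Δ from 2.000|: 1 0.147; 2 0.103; 3 0.034.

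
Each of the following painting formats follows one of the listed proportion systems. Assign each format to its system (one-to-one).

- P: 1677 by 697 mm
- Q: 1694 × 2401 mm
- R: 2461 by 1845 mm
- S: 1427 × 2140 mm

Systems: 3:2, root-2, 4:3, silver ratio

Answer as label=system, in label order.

P = 1677/697 ≈ 2.406 → silver ratio (2.414)
Q = 2401/1694 ≈ 1.417 → root-2 (1.414)
R = 2461/1845 ≈ 1.334 → 4:3 (1.333)
S = 2140/1427 ≈ 1.500 → 3:2 (1.500)

P=silver ratio, Q=root-2, R=4:3, S=3:2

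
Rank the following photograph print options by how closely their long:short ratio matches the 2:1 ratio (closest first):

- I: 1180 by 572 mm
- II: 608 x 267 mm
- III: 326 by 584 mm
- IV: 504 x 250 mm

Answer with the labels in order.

IV, I, III, II

Ratios: I = 1180 / 572 ≈ 2.063; II = 608 / 267 ≈ 2.277; III = 584 / 326 ≈ 1.791; IV = 504 / 250 ≈ 2.016.
|Δ from 2.000|: I 0.063; II 0.277; III 0.209; IV 0.016.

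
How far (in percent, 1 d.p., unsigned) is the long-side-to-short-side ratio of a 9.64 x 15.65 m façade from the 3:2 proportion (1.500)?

8.2%

Ratio = 15.65 / 9.64 ≈ 1.6234.
Ideal 3:2 = 1.5000. |1.6234 − 1.5000| / 1.5000 ≈ 8.23% → 8.2%.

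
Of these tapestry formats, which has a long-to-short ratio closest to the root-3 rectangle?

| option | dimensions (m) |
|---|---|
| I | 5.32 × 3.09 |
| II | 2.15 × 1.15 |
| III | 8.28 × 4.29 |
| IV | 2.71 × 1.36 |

Target root-3 ≈ 1.732.
I: 1.722 (Δ0.010)  II: 1.870 (Δ0.138)  III: 1.930 (Δ0.198)  IV: 1.993 (Δ0.261)

I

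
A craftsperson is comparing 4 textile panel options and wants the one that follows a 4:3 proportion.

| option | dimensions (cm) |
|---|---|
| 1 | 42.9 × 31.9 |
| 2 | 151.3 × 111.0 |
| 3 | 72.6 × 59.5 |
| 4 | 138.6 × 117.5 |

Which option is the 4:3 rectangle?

1

Target 4:3 ≈ 1.333.
1: 1.345 (Δ0.012)  2: 1.363 (Δ0.030)  3: 1.220 (Δ0.113)  4: 1.180 (Δ0.153)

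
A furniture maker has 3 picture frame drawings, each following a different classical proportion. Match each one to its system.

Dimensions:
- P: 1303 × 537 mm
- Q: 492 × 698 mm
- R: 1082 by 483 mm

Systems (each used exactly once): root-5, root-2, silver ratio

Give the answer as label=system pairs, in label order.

P=silver ratio, Q=root-2, R=root-5

Ratios: P ≈ 2.426; Q ≈ 1.419; R ≈ 2.240.
Targets: root-5 ≈ 2.236; root-2 ≈ 1.414; silver ratio ≈ 2.414.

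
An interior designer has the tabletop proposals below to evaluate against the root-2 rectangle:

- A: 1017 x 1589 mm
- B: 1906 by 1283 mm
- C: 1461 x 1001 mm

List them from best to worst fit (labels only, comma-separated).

C, B, A

A: 1589/1017 ≈ 1.562 → |1.562 − 1.414| = 0.148
B: 1906/1283 ≈ 1.486 → |1.486 − 1.414| = 0.072
C: 1461/1001 ≈ 1.460 → |1.460 − 1.414| = 0.046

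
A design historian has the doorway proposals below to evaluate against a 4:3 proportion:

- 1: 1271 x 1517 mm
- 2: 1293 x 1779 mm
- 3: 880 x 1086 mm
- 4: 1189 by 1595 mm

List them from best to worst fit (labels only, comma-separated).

4, 2, 3, 1

Ratios: 1 = 1517 / 1271 ≈ 1.194; 2 = 1779 / 1293 ≈ 1.376; 3 = 1086 / 880 ≈ 1.234; 4 = 1595 / 1189 ≈ 1.341.
|Δ from 1.333|: 1 0.139; 2 0.043; 3 0.099; 4 0.008.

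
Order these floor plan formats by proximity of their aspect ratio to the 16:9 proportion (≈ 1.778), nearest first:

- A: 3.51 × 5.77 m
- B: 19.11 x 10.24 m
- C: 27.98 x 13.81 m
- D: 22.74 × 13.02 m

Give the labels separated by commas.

D, B, A, C

Ratios: A = 5.77 / 3.51 ≈ 1.644; B = 19.11 / 10.24 ≈ 1.866; C = 27.98 / 13.81 ≈ 2.026; D = 22.74 / 13.02 ≈ 1.747.
|Δ from 1.778|: A 0.134; B 0.088; C 0.248; D 0.031.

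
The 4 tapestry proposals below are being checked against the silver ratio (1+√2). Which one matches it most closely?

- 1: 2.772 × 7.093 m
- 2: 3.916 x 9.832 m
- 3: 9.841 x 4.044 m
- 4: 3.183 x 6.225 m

Ratios (long/short): 1 ≈ 2.559; 2 ≈ 2.511; 3 ≈ 2.433; 4 ≈ 1.956.
silver ratio ≈ 2.414; option 3 is nearest (Δ 0.019).

3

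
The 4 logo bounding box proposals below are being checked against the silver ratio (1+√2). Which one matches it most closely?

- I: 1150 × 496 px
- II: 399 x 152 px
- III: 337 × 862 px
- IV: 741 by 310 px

IV

Ratios (long/short): I ≈ 2.319; II ≈ 2.625; III ≈ 2.558; IV ≈ 2.390.
silver ratio ≈ 2.414; option IV is nearest (Δ 0.024).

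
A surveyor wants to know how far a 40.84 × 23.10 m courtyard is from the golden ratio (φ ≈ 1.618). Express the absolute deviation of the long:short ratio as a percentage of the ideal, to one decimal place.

Ratio = 40.84 / 23.10 ≈ 1.7680.
Ideal golden ratio ≈ 1.6180. |1.7680 − 1.6180| / 1.6180 ≈ 9.27% → 9.3%.

9.3%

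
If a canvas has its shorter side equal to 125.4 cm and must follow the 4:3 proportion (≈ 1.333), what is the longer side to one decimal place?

167.2 cm

4:3 ≈ 1.33333.
Longer side = 125.4 × 1.33333 ≈ 167.200 → 167.2 cm.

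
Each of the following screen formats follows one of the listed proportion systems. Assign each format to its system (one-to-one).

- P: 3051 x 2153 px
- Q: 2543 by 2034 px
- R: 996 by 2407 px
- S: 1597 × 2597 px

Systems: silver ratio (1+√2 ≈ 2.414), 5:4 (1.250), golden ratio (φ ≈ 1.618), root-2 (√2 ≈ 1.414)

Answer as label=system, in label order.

P=root-2, Q=5:4, R=silver ratio, S=golden ratio

Ratios: P ≈ 1.417; Q ≈ 1.250; R ≈ 2.417; S ≈ 1.626.
Targets: silver ratio ≈ 2.414; 5:4 ≈ 1.250; golden ratio ≈ 1.618; root-2 ≈ 1.414.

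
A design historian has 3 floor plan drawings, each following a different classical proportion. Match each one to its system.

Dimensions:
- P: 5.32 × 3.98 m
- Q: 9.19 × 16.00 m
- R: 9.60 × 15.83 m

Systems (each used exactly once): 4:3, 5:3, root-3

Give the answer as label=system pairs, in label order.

P=4:3, Q=root-3, R=5:3

P = 5.32/3.98 ≈ 1.337 → 4:3 (1.333)
Q = 16.00/9.19 ≈ 1.741 → root-3 (1.732)
R = 15.83/9.60 ≈ 1.649 → 5:3 (1.667)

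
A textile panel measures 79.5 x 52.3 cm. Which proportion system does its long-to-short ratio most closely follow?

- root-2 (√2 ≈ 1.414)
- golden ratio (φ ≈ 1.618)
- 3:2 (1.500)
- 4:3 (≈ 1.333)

79.5/52.3 ≈ 1.520. Nearest candidates are 3:2 (1.500, off by 0.020) and golden ratio (1.618, off by 0.098).

3:2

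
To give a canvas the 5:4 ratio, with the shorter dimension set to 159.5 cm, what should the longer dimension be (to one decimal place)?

199.4 cm

5:4 = 1.25000.
Longer side = 159.5 × 1.25000 ≈ 199.375 → 199.4 cm.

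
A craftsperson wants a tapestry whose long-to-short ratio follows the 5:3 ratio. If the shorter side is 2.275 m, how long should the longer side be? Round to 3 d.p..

5:3 ≈ 1.66667.
Longer side = 2.275 × 1.66667 ≈ 3.79167 → 3.792 m.

3.792 m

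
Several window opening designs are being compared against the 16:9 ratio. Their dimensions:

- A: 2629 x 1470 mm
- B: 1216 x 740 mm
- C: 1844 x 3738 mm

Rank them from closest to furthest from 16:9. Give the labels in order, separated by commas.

A, B, C

Ratios: A = 2629 / 1470 ≈ 1.788; B = 1216 / 740 ≈ 1.643; C = 3738 / 1844 ≈ 2.027.
|Δ from 1.778|: A 0.010; B 0.135; C 0.249.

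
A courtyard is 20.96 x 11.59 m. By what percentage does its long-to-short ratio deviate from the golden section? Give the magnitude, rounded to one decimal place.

11.8%

Ratio = 20.96 / 11.59 ≈ 1.8085.
Ideal golden ratio ≈ 1.6180. |1.8085 − 1.6180| / 1.6180 ≈ 11.77% → 11.8%.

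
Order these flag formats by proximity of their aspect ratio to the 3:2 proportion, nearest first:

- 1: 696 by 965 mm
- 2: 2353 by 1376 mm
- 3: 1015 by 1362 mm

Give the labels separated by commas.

Ratios: 1 = 965 / 696 ≈ 1.386; 2 = 2353 / 1376 ≈ 1.710; 3 = 1362 / 1015 ≈ 1.342.
|Δ from 1.500|: 1 0.114; 2 0.210; 3 0.158.

1, 3, 2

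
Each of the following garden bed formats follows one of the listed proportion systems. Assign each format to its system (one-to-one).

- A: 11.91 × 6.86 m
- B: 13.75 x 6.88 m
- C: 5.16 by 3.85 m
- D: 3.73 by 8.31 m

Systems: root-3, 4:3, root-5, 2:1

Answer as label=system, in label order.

Ratios: A ≈ 1.736; B ≈ 1.999; C ≈ 1.340; D ≈ 2.228.
Targets: root-3 ≈ 1.732; 4:3 ≈ 1.333; root-5 ≈ 2.236; 2:1 ≈ 2.000.

A=root-3, B=2:1, C=4:3, D=root-5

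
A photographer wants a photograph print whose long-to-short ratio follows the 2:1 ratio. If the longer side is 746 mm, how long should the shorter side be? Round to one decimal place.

373.0 mm

2:1 = 2.00000.
Shorter side = 746 ÷ 2.00000 ≈ 373.000 → 373.0 mm.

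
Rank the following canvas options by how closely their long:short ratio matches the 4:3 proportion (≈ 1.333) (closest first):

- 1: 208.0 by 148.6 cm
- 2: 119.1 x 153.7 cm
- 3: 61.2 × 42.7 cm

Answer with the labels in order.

1: 208.0/148.6 ≈ 1.400 → |1.400 − 1.333| = 0.067
2: 153.7/119.1 ≈ 1.291 → |1.291 − 1.333| = 0.042
3: 61.2/42.7 ≈ 1.433 → |1.433 − 1.333| = 0.100

2, 1, 3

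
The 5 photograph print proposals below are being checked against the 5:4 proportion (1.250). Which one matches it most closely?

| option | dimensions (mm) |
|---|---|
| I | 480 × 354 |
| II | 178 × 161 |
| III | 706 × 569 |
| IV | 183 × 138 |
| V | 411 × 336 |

III

Ratios (long/short): I ≈ 1.356; II ≈ 1.106; III ≈ 1.241; IV ≈ 1.326; V ≈ 1.223.
5:4 ≈ 1.250; option III is nearest (Δ 0.009).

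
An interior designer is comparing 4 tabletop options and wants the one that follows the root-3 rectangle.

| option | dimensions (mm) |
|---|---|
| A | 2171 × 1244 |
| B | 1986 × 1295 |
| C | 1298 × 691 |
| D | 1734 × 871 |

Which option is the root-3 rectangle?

A

Ratios (long/short): A ≈ 1.745; B ≈ 1.534; C ≈ 1.878; D ≈ 1.991.
root-3 ≈ 1.732; option A is nearest (Δ 0.013).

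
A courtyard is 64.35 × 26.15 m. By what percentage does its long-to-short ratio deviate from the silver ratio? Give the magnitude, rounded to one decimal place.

Ratio = 64.35 / 26.15 ≈ 2.4608.
Ideal silver ratio ≈ 2.4142. |2.4608 − 2.4142| / 2.4142 ≈ 1.93% → 1.9%.

1.9%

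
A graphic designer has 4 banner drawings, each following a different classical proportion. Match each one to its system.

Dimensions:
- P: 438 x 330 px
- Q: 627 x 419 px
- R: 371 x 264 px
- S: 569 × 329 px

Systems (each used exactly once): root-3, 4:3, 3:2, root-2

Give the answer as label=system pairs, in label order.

P=4:3, Q=3:2, R=root-2, S=root-3

Ratios: P ≈ 1.327; Q ≈ 1.496; R ≈ 1.405; S ≈ 1.729.
Targets: root-3 ≈ 1.732; 4:3 ≈ 1.333; 3:2 ≈ 1.500; root-2 ≈ 1.414.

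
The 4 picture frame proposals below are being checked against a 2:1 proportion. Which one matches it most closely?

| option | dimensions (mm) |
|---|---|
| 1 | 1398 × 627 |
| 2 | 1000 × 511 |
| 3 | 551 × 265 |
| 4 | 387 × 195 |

4

Target 2:1 ≈ 2.000.
1: 2.230 (Δ0.230)  2: 1.957 (Δ0.043)  3: 2.079 (Δ0.079)  4: 1.985 (Δ0.015)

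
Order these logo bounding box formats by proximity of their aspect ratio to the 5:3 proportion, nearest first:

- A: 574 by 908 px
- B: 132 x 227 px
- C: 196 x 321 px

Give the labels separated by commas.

Ratios: A = 908 / 574 ≈ 1.582; B = 227 / 132 ≈ 1.720; C = 321 / 196 ≈ 1.638.
|Δ from 1.667|: A 0.085; B 0.053; C 0.029.

C, B, A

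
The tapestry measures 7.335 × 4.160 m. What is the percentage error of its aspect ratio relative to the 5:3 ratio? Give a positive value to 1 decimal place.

Ratio = 7.335 / 4.160 ≈ 1.7632.
Ideal 5:3 ≈ 1.6667. |1.7632 − 1.6667| / 1.6667 ≈ 5.79% → 5.8%.

5.8%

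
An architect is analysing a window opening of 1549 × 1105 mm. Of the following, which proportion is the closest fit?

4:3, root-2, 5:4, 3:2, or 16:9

root-2

1549/1105 ≈ 1.402. Nearest candidates are root-2 (1.414, off by 0.012) and 4:3 (1.333, off by 0.069).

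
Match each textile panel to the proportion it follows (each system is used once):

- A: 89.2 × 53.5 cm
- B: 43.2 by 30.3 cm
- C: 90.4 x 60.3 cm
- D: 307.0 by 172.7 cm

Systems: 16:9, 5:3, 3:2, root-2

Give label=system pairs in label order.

Ratios: A ≈ 1.667; B ≈ 1.426; C ≈ 1.499; D ≈ 1.778.
Targets: 16:9 ≈ 1.778; 5:3 ≈ 1.667; 3:2 ≈ 1.500; root-2 ≈ 1.414.

A=5:3, B=root-2, C=3:2, D=16:9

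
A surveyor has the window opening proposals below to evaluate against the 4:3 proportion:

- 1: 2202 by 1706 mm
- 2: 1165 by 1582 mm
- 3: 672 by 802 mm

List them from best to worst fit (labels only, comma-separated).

2, 1, 3

Ratios: 1 = 2202 / 1706 ≈ 1.291; 2 = 1582 / 1165 ≈ 1.358; 3 = 802 / 672 ≈ 1.193.
|Δ from 1.333|: 1 0.042; 2 0.025; 3 0.140.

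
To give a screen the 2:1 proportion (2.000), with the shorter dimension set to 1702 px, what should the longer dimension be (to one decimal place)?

3404.0 px

2:1 = 2.00000.
Longer side = 1702 × 2.00000 ≈ 3404.000 → 3404.0 px.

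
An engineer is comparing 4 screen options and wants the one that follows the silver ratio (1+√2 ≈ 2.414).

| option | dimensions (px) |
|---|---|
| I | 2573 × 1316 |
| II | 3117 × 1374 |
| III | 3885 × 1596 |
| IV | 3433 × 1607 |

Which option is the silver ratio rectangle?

III

Ratios (long/short): I ≈ 1.955; II ≈ 2.269; III ≈ 2.434; IV ≈ 2.136.
silver ratio ≈ 2.414; option III is nearest (Δ 0.020).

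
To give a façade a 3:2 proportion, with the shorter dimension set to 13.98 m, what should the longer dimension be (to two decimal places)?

20.97 m

3:2 = 1.50000.
Longer side = 13.98 × 1.50000 ≈ 20.9700 → 20.97 m.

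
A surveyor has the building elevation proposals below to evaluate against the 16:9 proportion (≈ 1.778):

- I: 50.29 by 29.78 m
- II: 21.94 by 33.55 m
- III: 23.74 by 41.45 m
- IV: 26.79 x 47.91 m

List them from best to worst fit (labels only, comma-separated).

IV, III, I, II

Ratios: I = 50.29 / 29.78 ≈ 1.689; II = 33.55 / 21.94 ≈ 1.529; III = 41.45 / 23.74 ≈ 1.746; IV = 47.91 / 26.79 ≈ 1.788.
|Δ from 1.778|: I 0.089; II 0.249; III 0.032; IV 0.010.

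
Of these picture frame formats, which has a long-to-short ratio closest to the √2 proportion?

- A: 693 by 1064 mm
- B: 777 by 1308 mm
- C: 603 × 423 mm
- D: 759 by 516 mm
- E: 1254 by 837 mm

Ratios (long/short): A ≈ 1.535; B ≈ 1.683; C ≈ 1.426; D ≈ 1.471; E ≈ 1.498.
root-2 ≈ 1.414; option C is nearest (Δ 0.012).

C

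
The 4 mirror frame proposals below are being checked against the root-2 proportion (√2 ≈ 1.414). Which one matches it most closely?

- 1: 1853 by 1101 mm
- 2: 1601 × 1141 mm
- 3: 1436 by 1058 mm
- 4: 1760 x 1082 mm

Target root-2 ≈ 1.414.
1: 1.683 (Δ0.269)  2: 1.403 (Δ0.011)  3: 1.357 (Δ0.057)  4: 1.627 (Δ0.213)

2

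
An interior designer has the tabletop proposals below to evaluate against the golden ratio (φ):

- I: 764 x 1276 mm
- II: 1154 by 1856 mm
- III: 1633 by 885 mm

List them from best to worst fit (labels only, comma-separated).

I: 1276/764 ≈ 1.670 → |1.670 − 1.618| = 0.052
II: 1856/1154 ≈ 1.608 → |1.608 − 1.618| = 0.010
III: 1633/885 ≈ 1.845 → |1.845 − 1.618| = 0.227

II, I, III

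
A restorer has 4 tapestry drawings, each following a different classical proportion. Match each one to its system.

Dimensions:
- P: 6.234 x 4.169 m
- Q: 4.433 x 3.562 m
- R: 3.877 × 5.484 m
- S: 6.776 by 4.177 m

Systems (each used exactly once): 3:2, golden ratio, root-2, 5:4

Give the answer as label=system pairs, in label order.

Ratios: P ≈ 1.495; Q ≈ 1.245; R ≈ 1.414; S ≈ 1.622.
Targets: 3:2 ≈ 1.500; golden ratio ≈ 1.618; root-2 ≈ 1.414; 5:4 ≈ 1.250.

P=3:2, Q=5:4, R=root-2, S=golden ratio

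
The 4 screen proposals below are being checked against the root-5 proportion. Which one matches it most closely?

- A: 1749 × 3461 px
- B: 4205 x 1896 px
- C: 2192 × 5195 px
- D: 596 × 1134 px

B

Target root-5 ≈ 2.236.
A: 1.979 (Δ0.257)  B: 2.218 (Δ0.018)  C: 2.370 (Δ0.134)  D: 1.903 (Δ0.333)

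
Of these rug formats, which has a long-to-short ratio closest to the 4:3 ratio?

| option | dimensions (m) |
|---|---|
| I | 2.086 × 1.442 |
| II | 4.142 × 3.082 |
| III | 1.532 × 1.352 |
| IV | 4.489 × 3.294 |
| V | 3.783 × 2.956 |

II

Target 4:3 ≈ 1.333.
I: 1.447 (Δ0.114)  II: 1.344 (Δ0.011)  III: 1.133 (Δ0.200)  IV: 1.363 (Δ0.030)  V: 1.280 (Δ0.053)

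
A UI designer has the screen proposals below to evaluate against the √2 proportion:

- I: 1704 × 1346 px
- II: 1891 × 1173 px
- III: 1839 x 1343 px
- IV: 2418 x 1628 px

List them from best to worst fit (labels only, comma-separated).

I: 1704/1346 ≈ 1.266 → |1.266 − 1.414| = 0.148
II: 1891/1173 ≈ 1.612 → |1.612 − 1.414| = 0.198
III: 1839/1343 ≈ 1.369 → |1.369 − 1.414| = 0.045
IV: 2418/1628 ≈ 1.485 → |1.485 − 1.414| = 0.071

III, IV, I, II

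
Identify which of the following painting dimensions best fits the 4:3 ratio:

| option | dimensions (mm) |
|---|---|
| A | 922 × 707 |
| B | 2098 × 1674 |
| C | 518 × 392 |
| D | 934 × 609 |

C

Target 4:3 ≈ 1.333.
A: 1.304 (Δ0.029)  B: 1.253 (Δ0.080)  C: 1.321 (Δ0.012)  D: 1.534 (Δ0.201)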